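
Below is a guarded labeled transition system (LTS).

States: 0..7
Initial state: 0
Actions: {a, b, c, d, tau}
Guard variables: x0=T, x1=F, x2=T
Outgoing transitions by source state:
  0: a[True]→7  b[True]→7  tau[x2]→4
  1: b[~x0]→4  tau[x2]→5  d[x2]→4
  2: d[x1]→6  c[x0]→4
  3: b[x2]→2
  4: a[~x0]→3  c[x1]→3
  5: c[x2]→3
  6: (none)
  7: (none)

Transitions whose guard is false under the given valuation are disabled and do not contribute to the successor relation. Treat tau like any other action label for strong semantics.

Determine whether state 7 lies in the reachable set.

Answer: REACHABLE

Working:
Guard filter leaves 8 enabled edge(s).
L0 = {0}
L1 = {4,7}  total {0,4,7}
Reach set: {0,4,7}
trace reaching 7: a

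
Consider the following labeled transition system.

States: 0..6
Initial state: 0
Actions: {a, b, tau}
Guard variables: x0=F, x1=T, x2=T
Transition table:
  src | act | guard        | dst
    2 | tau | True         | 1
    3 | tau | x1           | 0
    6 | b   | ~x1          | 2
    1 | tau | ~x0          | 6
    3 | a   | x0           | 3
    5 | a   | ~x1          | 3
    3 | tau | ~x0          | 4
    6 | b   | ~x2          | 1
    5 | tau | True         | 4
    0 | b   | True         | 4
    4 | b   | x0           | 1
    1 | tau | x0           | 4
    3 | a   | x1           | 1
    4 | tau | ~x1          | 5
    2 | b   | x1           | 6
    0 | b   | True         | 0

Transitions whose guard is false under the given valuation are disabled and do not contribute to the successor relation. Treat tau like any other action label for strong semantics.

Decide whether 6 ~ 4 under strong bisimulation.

Bisimulation quotient by refinement:
  round 0: {{0,1,2,3,4,5,6}}
  round 1: {{0},{1,5},{2},{3},{4,6}}
5 equivalence class(es) (converged in 2)
class of 6: {4,6}; class of 4: {4,6}

Answer: BISIMILAR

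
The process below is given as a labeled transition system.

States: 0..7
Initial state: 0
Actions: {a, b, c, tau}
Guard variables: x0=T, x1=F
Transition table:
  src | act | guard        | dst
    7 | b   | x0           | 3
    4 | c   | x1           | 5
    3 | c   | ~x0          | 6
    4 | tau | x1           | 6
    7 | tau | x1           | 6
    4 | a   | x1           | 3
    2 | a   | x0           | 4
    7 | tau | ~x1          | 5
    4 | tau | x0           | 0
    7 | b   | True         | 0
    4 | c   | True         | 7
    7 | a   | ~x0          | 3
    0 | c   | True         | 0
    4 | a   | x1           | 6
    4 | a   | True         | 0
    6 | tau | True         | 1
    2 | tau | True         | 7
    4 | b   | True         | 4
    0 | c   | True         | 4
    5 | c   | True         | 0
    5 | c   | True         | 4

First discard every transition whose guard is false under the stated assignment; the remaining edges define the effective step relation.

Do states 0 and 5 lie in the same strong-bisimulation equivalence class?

Refine partition for ~:
  π0 = {{0,1,2,3,4,5,6,7}}
  π1 = {{0,5},{1,3},{2},{4},{6},{7}}
stable after 2 split(s): 6 block(s)
class of 0: {0,5}; class of 5: {0,5}

Answer: BISIMILAR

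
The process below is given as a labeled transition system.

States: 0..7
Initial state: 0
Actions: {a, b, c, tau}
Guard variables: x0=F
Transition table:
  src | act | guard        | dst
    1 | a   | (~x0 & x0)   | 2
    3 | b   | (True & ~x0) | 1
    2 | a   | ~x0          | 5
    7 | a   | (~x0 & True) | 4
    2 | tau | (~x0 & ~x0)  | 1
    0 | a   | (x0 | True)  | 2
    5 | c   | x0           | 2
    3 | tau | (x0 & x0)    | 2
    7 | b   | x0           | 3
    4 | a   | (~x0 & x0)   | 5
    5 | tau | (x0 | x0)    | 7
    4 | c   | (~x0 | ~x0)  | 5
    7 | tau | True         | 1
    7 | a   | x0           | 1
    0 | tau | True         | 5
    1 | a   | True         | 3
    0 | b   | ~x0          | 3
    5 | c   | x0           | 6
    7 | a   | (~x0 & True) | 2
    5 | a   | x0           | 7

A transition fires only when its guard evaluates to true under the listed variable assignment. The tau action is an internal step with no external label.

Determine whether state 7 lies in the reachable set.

Guard filter leaves 11 enabled edge(s).
Layer 0: {0}
Layer 1: {2,3,5}  now seen {0,2,3,5}
Layer 2: {1}  now seen {0,1,2,3,5}
Reachable = {0,1,2,3,5}

Answer: UNREACHABLE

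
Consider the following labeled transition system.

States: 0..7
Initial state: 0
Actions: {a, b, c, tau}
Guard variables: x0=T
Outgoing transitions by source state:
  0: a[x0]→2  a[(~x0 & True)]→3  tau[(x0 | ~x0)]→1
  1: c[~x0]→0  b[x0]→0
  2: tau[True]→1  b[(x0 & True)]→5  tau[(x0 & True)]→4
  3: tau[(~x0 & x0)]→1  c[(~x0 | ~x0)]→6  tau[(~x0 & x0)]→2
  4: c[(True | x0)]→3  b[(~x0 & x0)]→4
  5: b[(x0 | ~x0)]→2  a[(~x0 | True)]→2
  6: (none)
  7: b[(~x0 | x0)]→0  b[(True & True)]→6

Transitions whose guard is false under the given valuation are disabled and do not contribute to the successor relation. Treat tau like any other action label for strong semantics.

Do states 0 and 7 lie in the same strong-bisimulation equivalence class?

Answer: NOT BISIMILAR

Working:
Compute ~ classes (split until stable):
  π0 = {{0,1,2,3,4,5,6,7}}
  π1 = {{0},{1,7},{2},{3,6},{4},{5}}
  π2 = {{0},{1},{2},{3,6},{4},{5},{7}}
stable after 3 split(s): 7 block(s)
class of 0: {0}; class of 7: {7}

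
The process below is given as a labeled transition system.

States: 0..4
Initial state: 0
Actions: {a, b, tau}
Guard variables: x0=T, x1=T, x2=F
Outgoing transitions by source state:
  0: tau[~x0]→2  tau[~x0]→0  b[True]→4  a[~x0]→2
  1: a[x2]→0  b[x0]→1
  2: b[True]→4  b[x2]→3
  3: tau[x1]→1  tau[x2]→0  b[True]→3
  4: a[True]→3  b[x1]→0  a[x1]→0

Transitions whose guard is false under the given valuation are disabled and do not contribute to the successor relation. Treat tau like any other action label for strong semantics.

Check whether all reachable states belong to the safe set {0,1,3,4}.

Answer: INVARIANT HOLDS

Working:
Safe = {0,1,3,4}
Reach set: {0,1,3,4}
  0: safe
  1: safe
  3: safe
  4: safe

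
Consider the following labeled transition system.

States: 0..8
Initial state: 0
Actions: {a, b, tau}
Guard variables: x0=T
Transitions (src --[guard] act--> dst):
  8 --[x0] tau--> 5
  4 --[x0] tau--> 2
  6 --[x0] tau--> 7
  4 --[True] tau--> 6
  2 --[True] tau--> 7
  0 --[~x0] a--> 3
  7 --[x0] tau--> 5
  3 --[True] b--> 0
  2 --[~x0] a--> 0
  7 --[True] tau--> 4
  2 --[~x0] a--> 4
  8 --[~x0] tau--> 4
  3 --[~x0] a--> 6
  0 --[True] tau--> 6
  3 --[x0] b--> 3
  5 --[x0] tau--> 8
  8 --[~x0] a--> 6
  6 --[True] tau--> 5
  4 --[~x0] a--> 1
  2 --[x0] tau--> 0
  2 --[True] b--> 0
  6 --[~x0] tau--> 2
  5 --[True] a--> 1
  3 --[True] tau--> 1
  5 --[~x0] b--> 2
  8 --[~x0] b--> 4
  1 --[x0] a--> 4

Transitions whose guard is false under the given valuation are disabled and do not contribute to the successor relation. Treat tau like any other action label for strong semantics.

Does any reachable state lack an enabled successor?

Reach set: {0,1,2,4,5,6,7,8}
  0: tau→6  [deg 1]
  1: a→4  [deg 1]
  2: b→0  tau→0  tau→7  [deg 3]
  4: tau→2  tau→6  [deg 2]
  5: a→1  tau→8  [deg 2]
  6: tau→5  tau→7  [deg 2]
  7: tau→4  tau→5  [deg 2]
  8: tau→5  [deg 1]

Answer: DEADLOCK-FREE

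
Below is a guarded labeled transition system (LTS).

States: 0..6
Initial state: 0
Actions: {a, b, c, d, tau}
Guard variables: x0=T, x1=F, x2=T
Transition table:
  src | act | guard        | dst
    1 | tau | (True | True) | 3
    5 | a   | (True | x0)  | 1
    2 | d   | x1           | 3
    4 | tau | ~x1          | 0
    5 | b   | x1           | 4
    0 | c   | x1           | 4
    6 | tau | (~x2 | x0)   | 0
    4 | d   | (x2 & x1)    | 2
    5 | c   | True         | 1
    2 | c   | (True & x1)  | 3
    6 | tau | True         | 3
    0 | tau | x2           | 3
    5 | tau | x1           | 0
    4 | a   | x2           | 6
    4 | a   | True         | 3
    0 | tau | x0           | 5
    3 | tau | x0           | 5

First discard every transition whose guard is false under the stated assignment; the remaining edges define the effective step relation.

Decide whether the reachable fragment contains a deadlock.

R = {0,1,3,5}
  0: tau→3  tau→5  [deg 2]
  1: tau→3  [deg 1]
  3: tau→5  [deg 1]
  5: a→1  c→1  [deg 2]

Answer: DEADLOCK-FREE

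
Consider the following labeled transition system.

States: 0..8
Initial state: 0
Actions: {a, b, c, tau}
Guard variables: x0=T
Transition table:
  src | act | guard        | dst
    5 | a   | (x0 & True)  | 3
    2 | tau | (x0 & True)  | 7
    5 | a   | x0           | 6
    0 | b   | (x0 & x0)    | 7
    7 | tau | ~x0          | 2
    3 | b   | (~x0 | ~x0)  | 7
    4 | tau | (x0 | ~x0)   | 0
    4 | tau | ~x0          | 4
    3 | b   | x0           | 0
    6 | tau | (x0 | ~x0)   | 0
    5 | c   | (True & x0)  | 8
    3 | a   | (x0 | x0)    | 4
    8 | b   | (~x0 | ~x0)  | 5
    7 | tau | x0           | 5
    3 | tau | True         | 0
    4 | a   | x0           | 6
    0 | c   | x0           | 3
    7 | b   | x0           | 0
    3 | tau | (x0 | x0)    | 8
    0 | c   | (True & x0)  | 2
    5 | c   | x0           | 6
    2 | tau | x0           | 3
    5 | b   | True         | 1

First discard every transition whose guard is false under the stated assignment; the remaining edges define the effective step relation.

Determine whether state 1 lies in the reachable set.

After dropping false guards: 19 live edges.
Layer 0: {0}
Layer 1: {2,3,7}  total {0,2,3,7}
Layer 2: {4,5,8}  total {0,2,3,4,5,7,8}
Layer 3: {1,6}  total {0,1,2,3,4,5,6,7,8}
R = {0,1,2,3,4,5,6,7,8}
trace reaching 1: b·tau·b

Answer: REACHABLE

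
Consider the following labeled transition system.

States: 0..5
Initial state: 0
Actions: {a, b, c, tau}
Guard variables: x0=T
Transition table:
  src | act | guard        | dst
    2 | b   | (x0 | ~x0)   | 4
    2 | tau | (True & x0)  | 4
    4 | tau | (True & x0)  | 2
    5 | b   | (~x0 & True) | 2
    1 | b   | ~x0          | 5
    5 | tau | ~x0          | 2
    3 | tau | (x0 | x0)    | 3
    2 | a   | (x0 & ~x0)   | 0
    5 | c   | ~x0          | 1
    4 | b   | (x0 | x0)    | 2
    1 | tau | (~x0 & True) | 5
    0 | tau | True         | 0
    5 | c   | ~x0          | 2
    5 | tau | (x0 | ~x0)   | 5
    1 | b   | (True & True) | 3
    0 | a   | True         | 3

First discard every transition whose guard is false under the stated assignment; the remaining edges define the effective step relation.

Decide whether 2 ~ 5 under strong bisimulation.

Refine partition for ~:
  P[0] = {{0,1,2,3,4,5}}
  P[1] = {{0},{1},{2,4},{3,5}}
Fixed point at round 2; 4 class(es).
[2]={2,4}  [5]={3,5}

Answer: NOT BISIMILAR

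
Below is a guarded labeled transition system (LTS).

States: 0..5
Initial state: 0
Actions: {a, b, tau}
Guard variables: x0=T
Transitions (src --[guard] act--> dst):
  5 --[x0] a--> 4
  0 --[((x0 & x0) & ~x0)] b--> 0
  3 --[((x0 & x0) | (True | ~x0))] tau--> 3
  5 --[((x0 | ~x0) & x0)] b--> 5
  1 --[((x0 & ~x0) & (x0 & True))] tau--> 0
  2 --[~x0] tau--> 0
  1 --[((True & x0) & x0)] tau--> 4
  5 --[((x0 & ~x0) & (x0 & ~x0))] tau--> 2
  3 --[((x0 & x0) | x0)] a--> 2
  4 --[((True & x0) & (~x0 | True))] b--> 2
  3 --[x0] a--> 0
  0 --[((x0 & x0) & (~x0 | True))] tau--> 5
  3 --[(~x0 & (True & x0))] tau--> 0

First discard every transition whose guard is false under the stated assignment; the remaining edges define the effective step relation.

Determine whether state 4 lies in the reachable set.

Answer: REACHABLE

Analysis:
Guard filter leaves 8 enabled edge(s).
Layer 0: {0}
Layer 1: {5}  cumulative {0,5}
Layer 2: {4}  cumulative {0,4,5}
Layer 3: {2}  cumulative {0,2,4,5}
R = {0,2,4,5}
trace reaching 4: tau·a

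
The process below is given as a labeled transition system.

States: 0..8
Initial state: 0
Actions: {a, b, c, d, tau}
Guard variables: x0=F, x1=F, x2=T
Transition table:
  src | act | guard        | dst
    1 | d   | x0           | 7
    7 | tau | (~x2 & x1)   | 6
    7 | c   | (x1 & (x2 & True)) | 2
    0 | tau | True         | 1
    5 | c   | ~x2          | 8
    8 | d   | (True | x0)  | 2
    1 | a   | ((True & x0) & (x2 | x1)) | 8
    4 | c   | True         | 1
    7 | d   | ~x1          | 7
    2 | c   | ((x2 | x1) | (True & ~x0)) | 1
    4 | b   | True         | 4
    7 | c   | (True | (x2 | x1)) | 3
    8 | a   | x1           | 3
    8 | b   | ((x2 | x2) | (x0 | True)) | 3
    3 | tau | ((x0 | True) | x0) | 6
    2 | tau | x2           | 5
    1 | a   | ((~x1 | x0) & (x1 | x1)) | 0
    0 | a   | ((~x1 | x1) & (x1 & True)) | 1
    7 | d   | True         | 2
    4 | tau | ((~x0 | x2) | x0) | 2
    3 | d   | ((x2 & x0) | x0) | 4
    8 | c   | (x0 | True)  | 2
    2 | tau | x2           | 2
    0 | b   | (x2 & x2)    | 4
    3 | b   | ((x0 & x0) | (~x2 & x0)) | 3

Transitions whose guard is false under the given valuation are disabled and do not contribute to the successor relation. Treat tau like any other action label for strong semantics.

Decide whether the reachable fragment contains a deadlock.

Answer: DEADLOCK at state 1

Analysis:
Reachable = {0,1,2,4,5}
  0: b→4  tau→1  [deg 2]
  1: ∅  [deadlock]
  2: c→1  tau→2  tau→5  [deg 3]
  4: b→4  c→1  tau→2  [deg 3]
  5: ∅  [deadlock]
trace reaching 1: tau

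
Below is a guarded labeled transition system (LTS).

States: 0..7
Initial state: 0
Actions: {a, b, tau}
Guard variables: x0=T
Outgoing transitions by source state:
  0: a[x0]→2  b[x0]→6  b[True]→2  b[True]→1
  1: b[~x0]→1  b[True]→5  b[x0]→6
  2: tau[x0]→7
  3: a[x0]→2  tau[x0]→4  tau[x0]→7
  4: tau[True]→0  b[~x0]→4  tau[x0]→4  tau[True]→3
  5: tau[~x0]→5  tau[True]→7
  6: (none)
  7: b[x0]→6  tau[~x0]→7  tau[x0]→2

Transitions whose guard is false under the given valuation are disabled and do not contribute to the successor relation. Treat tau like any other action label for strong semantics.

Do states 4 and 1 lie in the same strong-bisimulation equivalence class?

Refine partition for ~:
  P[0] = {{0,1,2,3,4,5,6,7}}
  P[1] = {{0},{1},{2,4,5},{3},{6},{7}}
  P[2] = {{0},{1},{2,5},{3},{4},{6},{7}}
Fixed point at round 3; 7 class(es).
4∈{4}, 1∈{1}

Answer: NOT BISIMILAR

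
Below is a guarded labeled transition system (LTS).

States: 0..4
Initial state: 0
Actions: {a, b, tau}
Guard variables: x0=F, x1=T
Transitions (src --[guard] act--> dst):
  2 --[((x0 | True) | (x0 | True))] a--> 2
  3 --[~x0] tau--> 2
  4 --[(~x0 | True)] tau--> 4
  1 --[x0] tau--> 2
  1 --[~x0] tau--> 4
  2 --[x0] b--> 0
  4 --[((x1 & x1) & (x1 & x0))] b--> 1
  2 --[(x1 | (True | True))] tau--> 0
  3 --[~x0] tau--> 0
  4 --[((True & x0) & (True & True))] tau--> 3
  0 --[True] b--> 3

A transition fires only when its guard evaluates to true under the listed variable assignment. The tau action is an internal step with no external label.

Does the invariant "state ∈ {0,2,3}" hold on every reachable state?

Answer: INVARIANT HOLDS

Trace:
Allowed set {0,2,3}
Reachable = {0,2,3}
  0: ok
  2: ok
  3: ok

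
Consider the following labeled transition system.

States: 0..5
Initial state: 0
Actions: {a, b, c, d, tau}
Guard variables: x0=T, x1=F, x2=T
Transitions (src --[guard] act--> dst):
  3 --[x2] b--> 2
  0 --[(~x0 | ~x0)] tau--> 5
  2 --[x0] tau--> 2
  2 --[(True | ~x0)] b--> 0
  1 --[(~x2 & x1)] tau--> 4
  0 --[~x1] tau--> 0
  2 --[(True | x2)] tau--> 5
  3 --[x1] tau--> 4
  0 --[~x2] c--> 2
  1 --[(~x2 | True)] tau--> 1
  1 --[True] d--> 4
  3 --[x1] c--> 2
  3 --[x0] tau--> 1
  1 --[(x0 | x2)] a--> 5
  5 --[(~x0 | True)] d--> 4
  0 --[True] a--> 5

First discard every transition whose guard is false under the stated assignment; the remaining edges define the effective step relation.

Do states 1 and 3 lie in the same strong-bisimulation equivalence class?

Refine partition for ~:
  P[0] = {{0,1,2,3,4,5}}
  P[1] = {{0},{1},{2,3},{4},{5}}
  P[2] = {{0},{1},{2},{3},{4},{5}}
stable after 3 split(s): 6 block(s)
1∈{1}, 3∈{3}

Answer: NOT BISIMILAR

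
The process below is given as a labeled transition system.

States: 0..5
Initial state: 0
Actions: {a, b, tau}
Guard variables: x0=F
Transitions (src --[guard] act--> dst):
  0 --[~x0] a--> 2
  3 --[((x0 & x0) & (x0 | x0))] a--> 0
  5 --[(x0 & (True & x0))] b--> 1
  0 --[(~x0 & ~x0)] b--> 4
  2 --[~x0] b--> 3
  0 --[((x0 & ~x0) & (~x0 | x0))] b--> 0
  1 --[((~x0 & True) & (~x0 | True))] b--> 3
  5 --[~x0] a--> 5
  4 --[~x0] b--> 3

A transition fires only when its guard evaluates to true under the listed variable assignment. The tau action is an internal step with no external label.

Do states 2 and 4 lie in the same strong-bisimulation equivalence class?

Answer: BISIMILAR

Trace:
Refine partition for ~:
  round 0: {{0,1,2,3,4,5}}
  round 1: {{0},{1,2,4},{3},{5}}
stable after 2 split(s): 4 block(s)
2∈{1,2,4}, 4∈{1,2,4}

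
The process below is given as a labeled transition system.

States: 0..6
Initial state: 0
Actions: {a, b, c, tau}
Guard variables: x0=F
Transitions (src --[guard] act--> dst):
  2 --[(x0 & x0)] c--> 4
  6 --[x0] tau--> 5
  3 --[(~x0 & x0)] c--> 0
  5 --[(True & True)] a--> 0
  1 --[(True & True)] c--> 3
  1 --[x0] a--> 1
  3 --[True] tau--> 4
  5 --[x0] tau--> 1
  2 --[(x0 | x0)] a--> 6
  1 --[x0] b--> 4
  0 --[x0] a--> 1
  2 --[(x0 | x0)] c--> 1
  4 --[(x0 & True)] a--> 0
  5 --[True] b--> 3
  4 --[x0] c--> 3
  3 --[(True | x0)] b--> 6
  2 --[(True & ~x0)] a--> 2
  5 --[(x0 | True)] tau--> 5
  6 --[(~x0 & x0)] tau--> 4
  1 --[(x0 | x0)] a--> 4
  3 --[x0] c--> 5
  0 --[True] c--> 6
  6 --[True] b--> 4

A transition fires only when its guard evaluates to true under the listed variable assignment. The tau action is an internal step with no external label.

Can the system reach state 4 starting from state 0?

Answer: REACHABLE

Analysis:
9 transition(s) survive guard evaluation.
depth 0: {0}
depth 1: {6}  cumulative {0,6}
depth 2: {4}  cumulative {0,4,6}
Reachable = {0,4,6}
trace reaching 4: c·b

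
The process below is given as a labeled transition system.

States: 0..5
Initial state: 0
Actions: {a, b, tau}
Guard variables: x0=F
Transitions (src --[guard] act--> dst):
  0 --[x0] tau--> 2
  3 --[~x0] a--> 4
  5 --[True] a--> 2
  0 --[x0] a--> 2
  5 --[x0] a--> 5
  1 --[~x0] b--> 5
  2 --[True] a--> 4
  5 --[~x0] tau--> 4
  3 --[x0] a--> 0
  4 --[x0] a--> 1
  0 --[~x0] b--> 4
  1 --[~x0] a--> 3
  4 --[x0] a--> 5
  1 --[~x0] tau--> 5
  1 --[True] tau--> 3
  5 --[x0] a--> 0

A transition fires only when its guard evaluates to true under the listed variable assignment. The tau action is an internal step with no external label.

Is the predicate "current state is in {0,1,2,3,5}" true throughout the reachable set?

Safe = {0,1,2,3,5}
Reachable = {0,4}
  0: ✓
  4: outside
witness against invariant: b → 4

Answer: INVARIANT VIOLATED at state 4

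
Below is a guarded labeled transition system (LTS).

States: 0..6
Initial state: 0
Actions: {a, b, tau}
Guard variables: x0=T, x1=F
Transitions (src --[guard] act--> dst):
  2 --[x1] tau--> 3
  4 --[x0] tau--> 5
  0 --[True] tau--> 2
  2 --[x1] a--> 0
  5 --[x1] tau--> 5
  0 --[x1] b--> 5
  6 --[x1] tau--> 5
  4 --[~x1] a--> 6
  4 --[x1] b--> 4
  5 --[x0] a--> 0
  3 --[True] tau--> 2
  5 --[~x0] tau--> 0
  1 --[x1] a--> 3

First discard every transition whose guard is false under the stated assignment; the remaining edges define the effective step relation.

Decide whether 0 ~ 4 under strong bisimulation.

Bisimulation quotient by refinement:
  π0 = {{0,1,2,3,4,5,6}}
  π1 = {{0,3},{1,2,6},{4},{5}}
4 equivalence class(es) (converged in 2)
class of 0: {0,3}; class of 4: {4}

Answer: NOT BISIMILAR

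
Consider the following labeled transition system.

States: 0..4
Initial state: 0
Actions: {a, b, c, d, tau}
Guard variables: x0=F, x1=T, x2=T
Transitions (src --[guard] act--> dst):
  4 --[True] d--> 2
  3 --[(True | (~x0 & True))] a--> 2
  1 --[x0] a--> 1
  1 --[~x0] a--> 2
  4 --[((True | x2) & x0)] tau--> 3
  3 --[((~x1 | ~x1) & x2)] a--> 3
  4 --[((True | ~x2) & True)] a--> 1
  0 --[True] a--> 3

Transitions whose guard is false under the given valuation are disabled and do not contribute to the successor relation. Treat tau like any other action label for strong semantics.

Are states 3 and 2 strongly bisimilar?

Answer: NOT BISIMILAR

Analysis:
Bisimulation quotient by refinement:
  π0 = {{0,1,2,3,4}}
  π1 = {{0,1,3},{2},{4}}
  π2 = {{0},{1,3},{2},{4}}
stable after 3 split(s): 4 block(s)
[3]={1,3}  [2]={2}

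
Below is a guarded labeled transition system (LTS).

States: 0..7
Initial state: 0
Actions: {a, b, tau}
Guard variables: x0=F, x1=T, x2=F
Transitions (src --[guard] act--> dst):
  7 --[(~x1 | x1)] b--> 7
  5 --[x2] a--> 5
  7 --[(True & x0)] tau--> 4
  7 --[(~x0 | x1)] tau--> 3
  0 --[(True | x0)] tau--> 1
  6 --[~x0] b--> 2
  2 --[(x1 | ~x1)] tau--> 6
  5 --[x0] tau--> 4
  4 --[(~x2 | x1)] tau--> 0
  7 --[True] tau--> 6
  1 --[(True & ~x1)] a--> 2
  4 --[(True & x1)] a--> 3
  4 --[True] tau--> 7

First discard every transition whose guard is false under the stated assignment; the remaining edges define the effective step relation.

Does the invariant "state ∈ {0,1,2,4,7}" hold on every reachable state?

Allowed set {0,1,2,4,7}
R = {0,1}
  0: ok
  1: ok

Answer: INVARIANT HOLDS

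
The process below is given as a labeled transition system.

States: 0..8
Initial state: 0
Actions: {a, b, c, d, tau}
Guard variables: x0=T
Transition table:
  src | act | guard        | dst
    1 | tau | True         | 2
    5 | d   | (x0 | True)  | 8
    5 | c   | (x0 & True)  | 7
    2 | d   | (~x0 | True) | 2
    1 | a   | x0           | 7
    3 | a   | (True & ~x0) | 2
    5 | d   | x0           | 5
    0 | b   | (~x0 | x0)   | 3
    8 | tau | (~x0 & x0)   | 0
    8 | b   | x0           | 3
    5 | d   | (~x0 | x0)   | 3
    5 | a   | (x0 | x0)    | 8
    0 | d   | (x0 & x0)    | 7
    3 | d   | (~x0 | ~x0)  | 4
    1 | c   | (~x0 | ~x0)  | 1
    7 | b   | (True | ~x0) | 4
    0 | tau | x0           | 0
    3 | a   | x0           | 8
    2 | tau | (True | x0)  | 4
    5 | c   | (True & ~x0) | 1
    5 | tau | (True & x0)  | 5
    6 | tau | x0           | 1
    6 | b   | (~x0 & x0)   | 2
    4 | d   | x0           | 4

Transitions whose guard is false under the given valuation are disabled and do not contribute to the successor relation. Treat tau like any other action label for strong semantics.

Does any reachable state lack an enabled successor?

Answer: DEADLOCK-FREE

Working:
R = {0,3,4,7,8}
  0: b→3  d→7  tau→0  [deg 3]
  3: a→8  [deg 1]
  4: d→4  [deg 1]
  7: b→4  [deg 1]
  8: b→3  [deg 1]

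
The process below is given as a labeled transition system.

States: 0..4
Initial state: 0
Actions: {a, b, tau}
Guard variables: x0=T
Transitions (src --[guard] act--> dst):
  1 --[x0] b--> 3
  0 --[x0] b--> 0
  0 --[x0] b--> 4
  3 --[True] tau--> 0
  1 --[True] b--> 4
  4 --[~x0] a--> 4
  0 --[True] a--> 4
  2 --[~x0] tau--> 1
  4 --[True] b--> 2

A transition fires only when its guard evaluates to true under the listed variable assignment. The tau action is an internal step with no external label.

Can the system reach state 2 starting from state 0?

Guard filter leaves 7 enabled edge(s).
Layer 0: {0}
Layer 1: {4}  now seen {0,4}
Layer 2: {2}  now seen {0,2,4}
Reachable = {0,2,4}
witness 2: b·b

Answer: REACHABLE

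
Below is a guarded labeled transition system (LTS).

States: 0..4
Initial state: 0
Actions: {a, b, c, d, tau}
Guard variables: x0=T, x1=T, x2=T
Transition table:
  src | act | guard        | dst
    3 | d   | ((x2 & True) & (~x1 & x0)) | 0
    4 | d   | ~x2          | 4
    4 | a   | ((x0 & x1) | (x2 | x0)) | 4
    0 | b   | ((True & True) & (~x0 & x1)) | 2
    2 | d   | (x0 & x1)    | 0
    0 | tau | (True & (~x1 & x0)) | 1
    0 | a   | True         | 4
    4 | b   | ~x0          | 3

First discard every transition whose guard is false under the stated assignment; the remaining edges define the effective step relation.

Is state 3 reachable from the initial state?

Answer: UNREACHABLE

Analysis:
After dropping false guards: 3 live edges.
Layer 0: {0}
Layer 1: {4}  total {0,4}
Reach set: {0,4}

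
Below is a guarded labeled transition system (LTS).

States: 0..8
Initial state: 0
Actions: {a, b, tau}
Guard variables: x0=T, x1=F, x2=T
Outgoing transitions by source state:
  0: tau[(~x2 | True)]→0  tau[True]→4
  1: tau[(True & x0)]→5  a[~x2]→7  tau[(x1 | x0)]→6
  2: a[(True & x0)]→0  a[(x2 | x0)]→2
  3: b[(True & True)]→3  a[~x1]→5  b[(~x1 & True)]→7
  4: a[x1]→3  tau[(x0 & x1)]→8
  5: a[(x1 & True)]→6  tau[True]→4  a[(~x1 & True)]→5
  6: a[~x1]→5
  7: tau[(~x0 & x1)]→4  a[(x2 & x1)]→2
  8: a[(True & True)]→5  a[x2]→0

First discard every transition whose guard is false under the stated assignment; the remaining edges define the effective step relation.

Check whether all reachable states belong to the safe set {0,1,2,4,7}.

Answer: INVARIANT HOLDS

Working:
Inv-set: {0,1,2,4,7}
Reachable = {0,4}
  0: safe
  4: safe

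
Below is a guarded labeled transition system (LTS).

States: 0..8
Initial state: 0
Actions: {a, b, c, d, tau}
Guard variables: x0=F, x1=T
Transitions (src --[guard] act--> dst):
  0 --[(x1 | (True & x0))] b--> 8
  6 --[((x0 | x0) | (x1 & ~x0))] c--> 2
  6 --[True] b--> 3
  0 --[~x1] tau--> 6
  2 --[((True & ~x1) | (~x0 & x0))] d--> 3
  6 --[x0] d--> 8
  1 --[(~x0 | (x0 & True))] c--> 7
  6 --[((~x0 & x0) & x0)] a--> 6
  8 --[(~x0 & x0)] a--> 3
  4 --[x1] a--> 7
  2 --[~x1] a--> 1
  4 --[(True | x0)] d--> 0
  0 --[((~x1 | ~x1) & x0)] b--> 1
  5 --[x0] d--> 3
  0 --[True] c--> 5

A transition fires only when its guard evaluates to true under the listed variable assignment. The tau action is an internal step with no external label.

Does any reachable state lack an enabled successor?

Answer: DEADLOCK at state 5

Working:
Reachable = {0,5,8}
  0: b→8  c→5  [2 out]
  5: ∅  [no exit]
  8: ∅  [no exit]
witness 5: c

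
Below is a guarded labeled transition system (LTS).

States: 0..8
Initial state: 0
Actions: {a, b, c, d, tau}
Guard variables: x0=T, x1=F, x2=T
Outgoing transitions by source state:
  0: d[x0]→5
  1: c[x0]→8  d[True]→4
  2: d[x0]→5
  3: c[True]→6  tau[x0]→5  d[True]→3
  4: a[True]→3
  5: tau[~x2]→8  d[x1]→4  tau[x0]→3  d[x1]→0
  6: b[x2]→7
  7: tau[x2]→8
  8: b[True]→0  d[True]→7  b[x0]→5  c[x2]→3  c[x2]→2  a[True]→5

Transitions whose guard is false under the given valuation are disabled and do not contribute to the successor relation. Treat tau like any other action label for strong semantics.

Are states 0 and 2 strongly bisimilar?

Answer: BISIMILAR

Analysis:
Refine partition for ~:
  P[0] = {{0,1,2,3,4,5,6,7,8}}
  P[1] = {{0,2},{1},{3},{4},{5,7},{6},{8}}
  P[2] = {{0,2},{1},{3},{4},{5},{6},{7},{8}}
8 equivalence class(es) (converged in 3)
[0]={0,2}  [2]={0,2}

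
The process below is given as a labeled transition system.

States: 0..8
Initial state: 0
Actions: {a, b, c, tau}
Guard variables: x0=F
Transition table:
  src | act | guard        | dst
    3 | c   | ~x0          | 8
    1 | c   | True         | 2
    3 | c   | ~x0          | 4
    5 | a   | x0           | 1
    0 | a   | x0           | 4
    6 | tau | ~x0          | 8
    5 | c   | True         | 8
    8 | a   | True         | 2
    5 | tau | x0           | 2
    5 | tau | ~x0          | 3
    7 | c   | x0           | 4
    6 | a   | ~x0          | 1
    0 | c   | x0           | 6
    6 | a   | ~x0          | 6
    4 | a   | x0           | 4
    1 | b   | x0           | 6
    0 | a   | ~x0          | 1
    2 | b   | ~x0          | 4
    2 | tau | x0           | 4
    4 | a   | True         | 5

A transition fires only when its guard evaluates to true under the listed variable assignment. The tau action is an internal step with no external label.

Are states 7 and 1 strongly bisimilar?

Answer: NOT BISIMILAR

Working:
Bisimulation quotient by refinement:
  π0 = {{0,1,2,3,4,5,6,7,8}}
  π1 = {{0,4,8},{1,3},{2},{5},{6},{7}}
  π2 = {{0},{1},{2},{3},{4},{5},{6},{7},{8}}
stable after 3 split(s): 9 block(s)
class of 7: {7}; class of 1: {1}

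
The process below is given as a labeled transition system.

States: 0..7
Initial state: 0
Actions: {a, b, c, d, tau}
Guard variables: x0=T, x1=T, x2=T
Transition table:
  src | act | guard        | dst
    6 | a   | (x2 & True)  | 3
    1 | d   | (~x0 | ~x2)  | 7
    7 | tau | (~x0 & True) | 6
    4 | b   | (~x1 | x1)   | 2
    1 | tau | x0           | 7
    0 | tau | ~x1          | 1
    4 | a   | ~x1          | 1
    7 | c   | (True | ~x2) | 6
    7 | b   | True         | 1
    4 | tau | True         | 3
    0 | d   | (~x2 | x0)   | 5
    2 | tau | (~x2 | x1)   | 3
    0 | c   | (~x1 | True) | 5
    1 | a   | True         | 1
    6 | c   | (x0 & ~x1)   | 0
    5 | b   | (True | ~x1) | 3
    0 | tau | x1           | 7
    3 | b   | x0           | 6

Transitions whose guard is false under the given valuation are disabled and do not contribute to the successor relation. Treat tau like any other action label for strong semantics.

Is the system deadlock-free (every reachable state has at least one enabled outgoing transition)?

Answer: DEADLOCK-FREE

Working:
R = {0,1,3,5,6,7}
  0: c→5  d→5  tau→7  [3 out]
  1: a→1  tau→7  [2 out]
  3: b→6  [1 out]
  5: b→3  [1 out]
  6: a→3  [1 out]
  7: b→1  c→6  [2 out]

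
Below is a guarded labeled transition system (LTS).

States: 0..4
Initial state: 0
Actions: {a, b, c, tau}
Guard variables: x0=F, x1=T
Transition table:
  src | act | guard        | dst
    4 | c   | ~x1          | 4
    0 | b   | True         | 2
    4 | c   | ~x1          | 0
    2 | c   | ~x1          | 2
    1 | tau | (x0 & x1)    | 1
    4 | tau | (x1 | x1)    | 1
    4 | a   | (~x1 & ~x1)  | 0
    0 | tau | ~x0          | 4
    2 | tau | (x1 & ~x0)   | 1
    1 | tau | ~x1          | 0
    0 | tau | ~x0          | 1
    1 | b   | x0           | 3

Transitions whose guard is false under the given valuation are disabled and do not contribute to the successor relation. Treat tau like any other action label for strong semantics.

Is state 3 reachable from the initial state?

Guard filter leaves 5 enabled edge(s).
depth 0: {0}
depth 1: {1,2,4}  now seen {0,1,2,4}
Reach set: {0,1,2,4}

Answer: UNREACHABLE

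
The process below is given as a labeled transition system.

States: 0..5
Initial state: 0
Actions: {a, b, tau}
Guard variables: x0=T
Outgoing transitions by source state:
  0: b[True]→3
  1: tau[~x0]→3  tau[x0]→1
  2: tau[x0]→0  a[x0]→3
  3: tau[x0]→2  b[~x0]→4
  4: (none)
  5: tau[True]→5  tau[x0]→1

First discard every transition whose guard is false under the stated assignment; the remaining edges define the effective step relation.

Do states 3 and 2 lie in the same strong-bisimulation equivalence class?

Answer: NOT BISIMILAR

Trace:
Bisimulation quotient by refinement:
  π0 = {{0,1,2,3,4,5}}
  π1 = {{0},{1,3,5},{2},{4}}
  π2 = {{0},{1,5},{2},{3},{4}}
5 equivalence class(es) (converged in 3)
3∈{3}, 2∈{2}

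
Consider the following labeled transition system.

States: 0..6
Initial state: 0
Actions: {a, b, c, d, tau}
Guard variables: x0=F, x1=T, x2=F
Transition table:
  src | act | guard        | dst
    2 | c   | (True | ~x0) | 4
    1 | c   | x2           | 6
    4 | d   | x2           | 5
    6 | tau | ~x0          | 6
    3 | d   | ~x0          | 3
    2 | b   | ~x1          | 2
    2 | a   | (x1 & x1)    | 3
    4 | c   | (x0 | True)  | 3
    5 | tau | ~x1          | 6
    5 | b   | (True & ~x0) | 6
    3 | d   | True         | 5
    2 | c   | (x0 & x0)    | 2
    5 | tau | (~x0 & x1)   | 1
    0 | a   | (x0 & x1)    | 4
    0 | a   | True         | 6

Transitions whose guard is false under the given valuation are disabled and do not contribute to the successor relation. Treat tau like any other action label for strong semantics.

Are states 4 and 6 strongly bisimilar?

Bisimulation quotient by refinement:
  round 0: {{0,1,2,3,4,5,6}}
  round 1: {{0},{1},{2},{3},{4},{5},{6}}
Fixed point at round 2; 7 class(es).
4∈{4}, 6∈{6}

Answer: NOT BISIMILAR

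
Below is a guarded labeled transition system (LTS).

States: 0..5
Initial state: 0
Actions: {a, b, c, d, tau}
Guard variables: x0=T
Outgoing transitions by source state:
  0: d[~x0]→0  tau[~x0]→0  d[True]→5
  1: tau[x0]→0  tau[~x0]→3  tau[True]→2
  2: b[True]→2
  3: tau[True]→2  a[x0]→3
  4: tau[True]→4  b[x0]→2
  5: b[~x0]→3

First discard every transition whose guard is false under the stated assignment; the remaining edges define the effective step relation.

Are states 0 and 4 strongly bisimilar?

Answer: NOT BISIMILAR

Working:
Bisimulation quotient by refinement:
  round 0: {{0,1,2,3,4,5}}
  round 1: {{0},{1},{2},{3},{4},{5}}
Fixed point at round 2; 6 class(es).
class of 0: {0}; class of 4: {4}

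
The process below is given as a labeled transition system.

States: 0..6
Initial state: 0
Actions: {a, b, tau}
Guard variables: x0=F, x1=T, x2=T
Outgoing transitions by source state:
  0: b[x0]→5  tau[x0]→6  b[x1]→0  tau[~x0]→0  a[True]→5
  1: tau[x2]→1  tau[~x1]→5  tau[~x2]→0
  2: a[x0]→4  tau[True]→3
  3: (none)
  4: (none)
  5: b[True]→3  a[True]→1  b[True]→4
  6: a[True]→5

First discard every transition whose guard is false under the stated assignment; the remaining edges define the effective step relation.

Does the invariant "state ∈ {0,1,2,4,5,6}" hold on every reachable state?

Answer: INVARIANT VIOLATED at state 3

Working:
Inv-set: {0,1,2,4,5,6}
Reachable = {0,1,3,4,5}
  0: safe
  1: safe
  3: outside
  4: safe
  5: safe
counterexample path to 3: a·b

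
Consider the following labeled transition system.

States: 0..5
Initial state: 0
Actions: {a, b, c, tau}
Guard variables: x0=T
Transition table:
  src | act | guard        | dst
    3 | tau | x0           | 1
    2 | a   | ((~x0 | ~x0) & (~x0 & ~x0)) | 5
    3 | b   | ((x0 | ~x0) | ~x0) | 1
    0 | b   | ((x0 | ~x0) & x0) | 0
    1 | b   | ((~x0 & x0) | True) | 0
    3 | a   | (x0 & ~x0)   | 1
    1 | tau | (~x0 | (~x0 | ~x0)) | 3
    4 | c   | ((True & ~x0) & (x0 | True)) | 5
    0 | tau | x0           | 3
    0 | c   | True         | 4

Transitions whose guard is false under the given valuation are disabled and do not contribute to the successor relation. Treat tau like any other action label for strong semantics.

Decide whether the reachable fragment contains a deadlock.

Answer: DEADLOCK at state 4

Analysis:
R = {0,1,3,4}
  0: b→0  c→4  tau→3  [3 out]
  1: b→0  [1 out]
  3: b→1  tau→1  [2 out]
  4: ∅  [STUCK]
Path to 4: c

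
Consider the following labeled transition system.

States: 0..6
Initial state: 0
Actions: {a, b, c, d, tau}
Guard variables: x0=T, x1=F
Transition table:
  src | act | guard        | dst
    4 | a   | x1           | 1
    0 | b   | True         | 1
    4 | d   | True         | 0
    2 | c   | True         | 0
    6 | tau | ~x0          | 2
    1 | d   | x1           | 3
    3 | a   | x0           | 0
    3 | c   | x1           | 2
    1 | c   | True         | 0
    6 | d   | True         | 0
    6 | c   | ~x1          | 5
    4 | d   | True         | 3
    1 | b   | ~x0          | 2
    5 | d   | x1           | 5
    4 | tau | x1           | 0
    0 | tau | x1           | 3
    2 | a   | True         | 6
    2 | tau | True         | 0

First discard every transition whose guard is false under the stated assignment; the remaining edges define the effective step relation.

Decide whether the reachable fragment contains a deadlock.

Reach set: {0,1}
  0: b→1  [1 out]
  1: c→0  [1 out]

Answer: DEADLOCK-FREE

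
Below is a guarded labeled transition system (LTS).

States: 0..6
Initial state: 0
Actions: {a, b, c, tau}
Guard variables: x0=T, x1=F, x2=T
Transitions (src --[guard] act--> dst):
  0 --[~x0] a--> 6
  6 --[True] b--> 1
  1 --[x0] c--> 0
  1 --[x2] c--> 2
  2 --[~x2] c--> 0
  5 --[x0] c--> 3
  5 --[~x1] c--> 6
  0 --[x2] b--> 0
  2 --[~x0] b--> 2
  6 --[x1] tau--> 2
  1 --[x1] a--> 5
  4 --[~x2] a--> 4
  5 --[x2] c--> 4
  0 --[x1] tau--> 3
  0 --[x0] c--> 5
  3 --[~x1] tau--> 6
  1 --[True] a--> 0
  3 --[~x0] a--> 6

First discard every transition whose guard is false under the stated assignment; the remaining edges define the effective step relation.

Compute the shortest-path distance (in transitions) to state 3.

Answer: 2

Analysis:
BFS to 3:
  depth 0: {0}
  depth 1: {5}
  depth 2: {3,4,6}
3 enters at depth 2; path c·c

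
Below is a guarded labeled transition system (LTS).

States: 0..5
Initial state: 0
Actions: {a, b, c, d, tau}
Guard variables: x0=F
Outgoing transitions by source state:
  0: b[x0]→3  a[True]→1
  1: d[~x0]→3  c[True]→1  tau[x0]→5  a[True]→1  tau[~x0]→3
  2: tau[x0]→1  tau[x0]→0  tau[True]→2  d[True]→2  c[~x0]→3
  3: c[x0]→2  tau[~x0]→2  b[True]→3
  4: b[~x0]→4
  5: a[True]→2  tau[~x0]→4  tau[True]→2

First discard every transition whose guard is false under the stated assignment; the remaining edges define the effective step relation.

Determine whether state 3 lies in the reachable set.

Answer: REACHABLE

Trace:
After dropping false guards: 14 live edges.
Layer 0: {0}
Layer 1: {1}  now seen {0,1}
Layer 2: {3}  now seen {0,1,3}
Layer 3: {2}  now seen {0,1,2,3}
Reachable = {0,1,2,3}
witness 3: a·d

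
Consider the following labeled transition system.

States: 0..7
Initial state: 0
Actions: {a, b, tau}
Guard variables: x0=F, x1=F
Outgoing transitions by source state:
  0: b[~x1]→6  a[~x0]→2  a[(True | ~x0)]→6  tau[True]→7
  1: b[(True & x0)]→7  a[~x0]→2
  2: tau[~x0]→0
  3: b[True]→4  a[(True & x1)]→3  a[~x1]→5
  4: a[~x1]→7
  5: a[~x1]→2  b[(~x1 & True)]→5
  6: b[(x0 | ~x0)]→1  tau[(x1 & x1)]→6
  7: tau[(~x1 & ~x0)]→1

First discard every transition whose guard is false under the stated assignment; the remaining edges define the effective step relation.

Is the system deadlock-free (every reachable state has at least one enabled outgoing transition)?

Reachable = {0,1,2,6,7}
  0: a→2  a→6  b→6  tau→7  [4 exit(s)]
  1: a→2  [1 exit(s)]
  2: tau→0  [1 exit(s)]
  6: b→1  [1 exit(s)]
  7: tau→1  [1 exit(s)]

Answer: DEADLOCK-FREE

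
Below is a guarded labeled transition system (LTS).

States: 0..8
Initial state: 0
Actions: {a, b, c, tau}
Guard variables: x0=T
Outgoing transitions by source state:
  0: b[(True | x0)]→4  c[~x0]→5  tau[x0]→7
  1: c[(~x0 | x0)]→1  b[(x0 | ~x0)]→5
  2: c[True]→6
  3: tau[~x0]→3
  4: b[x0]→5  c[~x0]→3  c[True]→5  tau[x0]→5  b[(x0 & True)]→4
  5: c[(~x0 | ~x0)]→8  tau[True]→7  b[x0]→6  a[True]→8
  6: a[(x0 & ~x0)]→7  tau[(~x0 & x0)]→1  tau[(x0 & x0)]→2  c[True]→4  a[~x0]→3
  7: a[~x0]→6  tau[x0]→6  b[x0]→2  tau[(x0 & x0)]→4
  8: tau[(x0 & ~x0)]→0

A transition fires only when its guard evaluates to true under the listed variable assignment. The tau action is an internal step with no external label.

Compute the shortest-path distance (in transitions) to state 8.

Layered search for 8:
  Layer 0: {0}
  Layer 1: {4,7}
  Layer 2: {2,5,6}
  Layer 3: {8}
first hit 8 at d=3 via b·b·a

Answer: 3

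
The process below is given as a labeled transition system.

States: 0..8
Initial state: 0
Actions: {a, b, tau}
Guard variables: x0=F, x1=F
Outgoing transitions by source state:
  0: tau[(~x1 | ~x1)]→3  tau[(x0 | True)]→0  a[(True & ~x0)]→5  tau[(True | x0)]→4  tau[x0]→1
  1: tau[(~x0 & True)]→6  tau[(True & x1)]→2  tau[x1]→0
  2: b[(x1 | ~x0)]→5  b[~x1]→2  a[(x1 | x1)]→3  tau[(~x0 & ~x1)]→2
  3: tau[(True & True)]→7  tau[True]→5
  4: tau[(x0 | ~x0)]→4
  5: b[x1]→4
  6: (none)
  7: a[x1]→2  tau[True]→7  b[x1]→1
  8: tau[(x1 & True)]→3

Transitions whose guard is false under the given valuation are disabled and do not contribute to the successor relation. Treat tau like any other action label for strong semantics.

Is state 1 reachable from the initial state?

After dropping false guards: 12 live edges.
depth 0: {0}
depth 1: {3,4,5}  total {0,3,4,5}
depth 2: {7}  total {0,3,4,5,7}
Reachable = {0,3,4,5,7}

Answer: UNREACHABLE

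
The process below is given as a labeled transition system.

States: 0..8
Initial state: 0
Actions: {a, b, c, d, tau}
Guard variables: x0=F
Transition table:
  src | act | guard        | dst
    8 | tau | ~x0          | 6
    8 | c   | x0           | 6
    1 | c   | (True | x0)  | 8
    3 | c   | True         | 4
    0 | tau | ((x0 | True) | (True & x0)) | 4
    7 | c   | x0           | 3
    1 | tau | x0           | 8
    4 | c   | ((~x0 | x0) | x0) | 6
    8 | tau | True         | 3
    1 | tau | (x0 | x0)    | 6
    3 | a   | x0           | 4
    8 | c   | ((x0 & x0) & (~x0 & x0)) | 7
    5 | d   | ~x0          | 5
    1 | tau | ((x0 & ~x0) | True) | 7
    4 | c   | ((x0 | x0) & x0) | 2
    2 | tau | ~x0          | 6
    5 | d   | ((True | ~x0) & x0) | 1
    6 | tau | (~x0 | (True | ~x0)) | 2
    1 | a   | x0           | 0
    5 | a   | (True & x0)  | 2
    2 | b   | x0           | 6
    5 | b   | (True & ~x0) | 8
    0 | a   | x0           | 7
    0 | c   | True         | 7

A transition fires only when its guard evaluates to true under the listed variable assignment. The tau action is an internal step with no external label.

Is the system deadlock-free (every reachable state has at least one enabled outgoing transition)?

Answer: DEADLOCK at state 7

Working:
Reachable = {0,2,4,6,7}
  0: c→7  tau→4  [deg 2]
  2: tau→6  [deg 1]
  4: c→6  [deg 1]
  6: tau→2  [deg 1]
  7: ∅  [STUCK]
witness 7: c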